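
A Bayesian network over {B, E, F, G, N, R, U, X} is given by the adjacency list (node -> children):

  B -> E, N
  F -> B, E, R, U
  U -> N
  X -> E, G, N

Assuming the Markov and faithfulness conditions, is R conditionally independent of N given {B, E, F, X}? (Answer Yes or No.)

Yes — R and N are d-separated given {B, E, F, X}.

Enumerating the 5 paths from R to N and testing each for blocking by {B, E, F, X}:
Path 1: R ← F → E ← B → N
  F is a fork here and F is conditioned on, so the path is blocked at F.
Path 2: R ← F → E ← X → N
  F is a fork here and F is conditioned on, so the path is blocked at F.
Path 3: R ← F → B → E ← X → N
  F is a fork here and F is conditioned on, so the path is blocked at F.
Path 4: R ← F → B → N
  F is a fork here and F is conditioned on, so the path is blocked at F.
Path 5: R ← F → U → N
  F is a fork here and F is conditioned on, so the path is blocked at F.
Every path is blocked, so R and N are d-separated given {B, E, F, X}.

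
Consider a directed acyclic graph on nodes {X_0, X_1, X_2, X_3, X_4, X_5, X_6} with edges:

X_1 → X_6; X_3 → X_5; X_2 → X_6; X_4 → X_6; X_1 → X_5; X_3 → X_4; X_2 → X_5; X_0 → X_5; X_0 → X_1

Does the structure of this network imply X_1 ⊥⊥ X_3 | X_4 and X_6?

6 paths connect X_1 and X_3; each must be blocked for d-separation to hold:
Path 1: X_1 → X_6 ← X_4 ← X_3
  X_4 is a chain here and X_4 is conditioned on, so the path is blocked at X_4.
Path 2: X_1 → X_6 ← X_2 → X_5 ← X_3
  X_5 is a collider here and neither X_5 nor any of its descendants is conditioned on, so the collider stays closed — the path is blocked at X_5.
Path 3: X_1 → X_5 ← X_3
  X_5 is a collider here and neither X_5 nor any of its descendants is conditioned on, so the collider stays closed — the path is blocked at X_5.
Path 4: X_1 → X_5 ← X_2 → X_6 ← X_4 ← X_3
  X_5 is a collider here and neither X_5 nor any of its descendants is conditioned on, so the collider stays closed — the path is blocked at X_5.
Path 5: X_1 ← X_0 → X_5 ← X_3
  X_5 is a collider here and neither X_5 nor any of its descendants is conditioned on, so the collider stays closed — the path is blocked at X_5.
Path 6: X_1 ← X_0 → X_5 ← X_2 → X_6 ← X_4 ← X_3
  X_5 is a collider here and neither X_5 nor any of its descendants is conditioned on, so the collider stays closed — the path is blocked at X_5.
Since every path is blocked, d-separation holds.

Yes — X_1 and X_3 are d-separated given {X_4, X_6}.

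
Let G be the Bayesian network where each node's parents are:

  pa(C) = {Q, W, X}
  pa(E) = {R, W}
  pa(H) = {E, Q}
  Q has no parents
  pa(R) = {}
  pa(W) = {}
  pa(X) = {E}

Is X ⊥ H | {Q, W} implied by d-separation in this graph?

Enumerating the 4 paths from X to H and testing each for blocking by {Q, W}:
Path 1: X ← E → H
  E is a fork and E is not conditioned on — no node blocks this path, so it is active.
Path 2: X ← E ← W → C ← Q → H
  W is a fork here and W is conditioned on, so the path is blocked at W.
Path 3: X → C ← Q → H
  C is a collider here and neither C nor any of its descendants is conditioned on, so the collider stays closed — the path is blocked at C.
Path 4: X → C ← W → E → H
  C is a collider here and neither C nor any of its descendants is conditioned on, so the collider stays closed — the path is blocked at C.
Since the path X ← E → H is active, X and H are not d-separated given {Q, W}.

No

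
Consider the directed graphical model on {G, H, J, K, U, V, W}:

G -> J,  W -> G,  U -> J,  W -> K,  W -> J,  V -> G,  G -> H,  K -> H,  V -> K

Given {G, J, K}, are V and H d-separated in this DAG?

Yes

6 paths connect V and H; each must be blocked for d-separation to hold:
Path 1: V → K ← W → J ← G → H
  G is a fork here and G is conditioned on, so the path is blocked at G.
Path 2: V → K ← W → G → H
  G is a chain here and G is conditioned on, so the path is blocked at G.
Path 3: V → K → H
  K is a chain here and K is conditioned on, so the path is blocked at K.
Path 4: V → G ← W → K → H
  K is a chain here and K is conditioned on, so the path is blocked at K.
Path 5: V → G → J ← W → K → H
  G is a chain here and G is conditioned on, so the path is blocked at G.
Path 6: V → G → H
  G is a chain here and G is conditioned on, so the path is blocked at G.
Since every path is blocked, d-separation holds.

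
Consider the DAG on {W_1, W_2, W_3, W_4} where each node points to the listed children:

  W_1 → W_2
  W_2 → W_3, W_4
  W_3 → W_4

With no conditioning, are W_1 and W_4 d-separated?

No — W_1 and W_4 are not d-separated given ∅.

We examine all 2 paths between W_1 and W_4:
Path 1: W_1 → W_2 → W_3 → W_4
  W_2 is a chain and W_2 is not conditioned on; W_3 is a chain and W_3 is not conditioned on — no node blocks this path, so it is active.
Path 2: W_1 → W_2 → W_4
  W_2 is a chain and W_2 is not conditioned on — no node blocks this path, so it is active.
Because an active path exists, W_1 and W_4 are not d-separated.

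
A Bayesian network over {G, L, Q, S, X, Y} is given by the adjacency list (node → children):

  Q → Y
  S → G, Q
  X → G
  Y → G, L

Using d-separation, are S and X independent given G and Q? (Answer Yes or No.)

No

Enumerating the 2 paths from S to X and testing each for blocking by {G, Q}:
Path 1: S → Q → Y → G ← X
  Q is a chain here and Q is conditioned on, so the path is blocked at Q.
Path 2: S → G ← X
  G is a collider and G is conditioned on, which opens it — no node blocks this path, so it is active.
Since the path S → G ← X is active, S and X are not d-separated given {G, Q}.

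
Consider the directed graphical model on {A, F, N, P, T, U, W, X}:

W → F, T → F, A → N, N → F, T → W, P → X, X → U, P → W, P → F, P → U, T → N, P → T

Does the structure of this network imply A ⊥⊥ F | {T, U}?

No — A and F are not d-separated given {T, U}.

There are 6 undirected paths between A and F; checking each against the conditioning set {T, U}:
  1. A → N → F — N:chain[open] ⇒ active
  2. A → N ← T → W ← P → F — N:collider[blocks]; T:fork[blocks]; W:collider[blocks]; P:fork[open] ⇒ blocked
  3. A → N ← T → W → F — N:collider[blocks]; T:fork[blocks]; W:chain[open] ⇒ blocked
  4. A → N ← T ← P → W → F — N:collider[blocks]; T:chain[blocks]; P:fork[open]; W:chain[open] ⇒ blocked
  5. A → N ← T ← P → F — N:collider[blocks]; T:chain[blocks]; P:fork[open] ⇒ blocked
  6. A → N ← T → F — N:collider[blocks]; T:fork[blocks] ⇒ blocked
Because an active path exists, A and F are not d-separated.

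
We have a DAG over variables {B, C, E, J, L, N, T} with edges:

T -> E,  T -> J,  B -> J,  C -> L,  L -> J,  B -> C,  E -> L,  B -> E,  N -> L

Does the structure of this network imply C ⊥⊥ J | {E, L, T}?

There are 6 undirected paths between C and J; checking each against the conditioning set {E, L, T}:
Path 1: C → L ← E ← T → J
  E is a chain here and E is conditioned on, so the path is blocked at E.
Path 2: C → L ← E ← B → J
  E is a chain here and E is conditioned on, so the path is blocked at E.
Path 3: C → L → J
  L is a chain here and L is conditioned on, so the path is blocked at L.
Path 4: C ← B → E → L → J
  E is a chain here and E is conditioned on, so the path is blocked at E.
Path 5: C ← B → E ← T → J
  T is a fork here and T is conditioned on, so the path is blocked at T.
Path 6: C ← B → J
  B is a fork and B is not conditioned on — no node blocks this path, so it is active.
Because an active path exists, C and J are not d-separated.

No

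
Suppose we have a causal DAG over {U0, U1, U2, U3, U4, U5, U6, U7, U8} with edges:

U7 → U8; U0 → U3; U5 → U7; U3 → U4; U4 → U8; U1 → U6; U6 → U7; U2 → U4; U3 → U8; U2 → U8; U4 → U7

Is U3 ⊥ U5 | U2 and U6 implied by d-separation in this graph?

We examine all 6 paths between U3 and U5:
  1. U3 → U4 → U8 ← U7 ← U5 — U4:chain[open]; U8:collider[blocks]; U7:chain[open] ⇒ blocked
  2. U3 → U4 ← U2 → U8 ← U7 ← U5 — U4:collider[blocks]; U2:fork[blocks]; U8:collider[blocks]; U7:chain[open] ⇒ blocked
  3. U3 → U4 → U7 ← U5 — U4:chain[open]; U7:collider[blocks] ⇒ blocked
  4. U3 → U8 ← U4 → U7 ← U5 — U8:collider[blocks]; U4:fork[open]; U7:collider[blocks] ⇒ blocked
  5. U3 → U8 ← U2 → U4 → U7 ← U5 — U8:collider[blocks]; U2:fork[blocks]; U4:chain[open]; U7:collider[blocks] ⇒ blocked
  6. U3 → U8 ← U7 ← U5 — U8:collider[blocks]; U7:chain[open] ⇒ blocked
All paths are blocked; U3 ⊥ U5 | {U2, U6} holds.

Yes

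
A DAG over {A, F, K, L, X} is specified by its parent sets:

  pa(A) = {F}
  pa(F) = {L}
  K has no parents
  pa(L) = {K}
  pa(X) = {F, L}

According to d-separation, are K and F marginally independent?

Enumerating the 2 paths from K to F and testing each for blocking by ∅:
Path 1: K → L → F
  L is a chain and L is not conditioned on — no node blocks this path, so it is active.
Path 2: K → L → X ← F
  X is a collider here and neither X nor any of its descendants is conditioned on, so the collider stays closed — the path is blocked at X.
Because an active path exists, K and F are not d-separated.

No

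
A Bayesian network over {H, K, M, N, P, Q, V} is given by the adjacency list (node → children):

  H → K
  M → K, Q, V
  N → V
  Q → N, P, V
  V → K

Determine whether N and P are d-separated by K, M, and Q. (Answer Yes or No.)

Enumerating the 4 paths from N to P and testing each for blocking by {K, M, Q}:
Path 1: N ← Q → P
  Q is a fork here and Q is conditioned on, so the path is blocked at Q.
Path 2: N → V → K ← M → Q → P
  M is a fork here and M is conditioned on, so the path is blocked at M.
Path 3: N → V ← M → Q → P
  M is a fork here and M is conditioned on, so the path is blocked at M.
Path 4: N → V ← Q → P
  Q is a fork here and Q is conditioned on, so the path is blocked at Q.
Since every path is blocked, d-separation holds.

Yes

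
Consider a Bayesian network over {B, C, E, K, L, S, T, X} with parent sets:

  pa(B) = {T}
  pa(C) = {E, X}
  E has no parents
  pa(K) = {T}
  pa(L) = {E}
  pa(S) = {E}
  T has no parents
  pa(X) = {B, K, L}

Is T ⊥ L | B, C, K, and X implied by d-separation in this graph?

There are 4 undirected paths between T and L; checking each against the conditioning set {B, C, K, X}:
Path 1: T → K → X → C ← E → L
  K is a chain here and K is conditioned on, so the path is blocked at K.
Path 2: T → K → X ← L
  K is a chain here and K is conditioned on, so the path is blocked at K.
Path 3: T → B → X → C ← E → L
  B is a chain here and B is conditioned on, so the path is blocked at B.
Path 4: T → B → X ← L
  B is a chain here and B is conditioned on, so the path is blocked at B.
Every path is blocked, so T and L are d-separated given {B, C, K, X}.

Yes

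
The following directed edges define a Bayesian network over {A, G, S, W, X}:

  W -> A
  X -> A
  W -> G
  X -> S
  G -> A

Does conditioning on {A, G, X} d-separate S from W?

Enumerating the 2 paths from S to W and testing each for blocking by {A, G, X}:
Path 1: S ← X → A ← W
  X is a fork here and X is conditioned on, so the path is blocked at X.
Path 2: S ← X → A ← G ← W
  X is a fork here and X is conditioned on, so the path is blocked at X.
Every path is blocked, so S and W are d-separated given {A, G, X}.

Yes — S and W are d-separated given {A, G, X}.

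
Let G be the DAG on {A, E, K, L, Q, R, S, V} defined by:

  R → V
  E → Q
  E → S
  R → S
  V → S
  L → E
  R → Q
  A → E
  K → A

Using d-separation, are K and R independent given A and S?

We examine all 3 paths between K and R:
Path 1: K → A → E → S ← V ← R
  A is a chain here and A is conditioned on, so the path is blocked at A.
Path 2: K → A → E → S ← R
  A is a chain here and A is conditioned on, so the path is blocked at A.
Path 3: K → A → E → Q ← R
  A is a chain here and A is conditioned on, so the path is blocked at A.
Every path is blocked, so K and R are d-separated given {A, S}.

Yes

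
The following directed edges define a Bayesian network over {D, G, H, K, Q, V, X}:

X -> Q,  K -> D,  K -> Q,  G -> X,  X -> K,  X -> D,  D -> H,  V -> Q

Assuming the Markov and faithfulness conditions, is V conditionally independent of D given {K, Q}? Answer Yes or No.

4 paths connect V and D; each must be blocked for d-separation to hold:
Path 1: V → Q ← X → K → D
  K is a chain here and K is conditioned on, so the path is blocked at K.
Path 2: V → Q ← X → D
  Q is a collider and Q is conditioned on, which opens it; X is a fork and X is not conditioned on — no node blocks this path, so it is active.
Path 3: V → Q ← K ← X → D
  K is a chain here and K is conditioned on, so the path is blocked at K.
Path 4: V → Q ← K → D
  K is a fork here and K is conditioned on, so the path is blocked at K.
Because an active path exists, V and D are not d-separated.

No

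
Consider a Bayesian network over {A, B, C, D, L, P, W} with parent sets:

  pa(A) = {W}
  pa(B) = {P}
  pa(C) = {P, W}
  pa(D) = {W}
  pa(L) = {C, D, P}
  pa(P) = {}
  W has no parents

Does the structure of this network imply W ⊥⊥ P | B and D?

4 paths connect W and P; each must be blocked for d-separation to hold:
Path 1: W → D → L ← P
  D is a chain here and D is conditioned on, so the path is blocked at D.
Path 2: W → D → L ← C ← P
  D is a chain here and D is conditioned on, so the path is blocked at D.
Path 3: W → C ← P
  C is a collider here and neither C nor any of its descendants is conditioned on, so the collider stays closed — the path is blocked at C.
Path 4: W → C → L ← P
  L is a collider here and neither L nor any of its descendants is conditioned on, so the collider stays closed — the path is blocked at L.
Since every path is blocked, d-separation holds.

Yes — W and P are d-separated given {B, D}.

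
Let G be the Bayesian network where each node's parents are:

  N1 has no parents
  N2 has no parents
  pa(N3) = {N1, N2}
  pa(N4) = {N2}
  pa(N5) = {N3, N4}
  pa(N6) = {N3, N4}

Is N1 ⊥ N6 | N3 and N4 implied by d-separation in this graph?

Yes

Enumerating the 3 paths from N1 to N6 and testing each for blocking by {N3, N4}:
Path 1: N1 → N3 → N5 ← N4 → N6
  N3 is a chain here and N3 is conditioned on, so the path is blocked at N3.
Path 2: N1 → N3 ← N2 → N4 → N6
  N4 is a chain here and N4 is conditioned on, so the path is blocked at N4.
Path 3: N1 → N3 → N6
  N3 is a chain here and N3 is conditioned on, so the path is blocked at N3.
All paths are blocked; N1 ⊥ N6 | {N3, N4} holds.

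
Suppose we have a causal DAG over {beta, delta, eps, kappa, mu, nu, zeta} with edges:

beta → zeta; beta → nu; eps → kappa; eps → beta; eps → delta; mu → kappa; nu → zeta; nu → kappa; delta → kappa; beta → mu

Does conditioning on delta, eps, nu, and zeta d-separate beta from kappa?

No

There are 5 undirected paths between beta and kappa; checking each against the conditioning set {delta, eps, nu, zeta}:
  1. beta → nu → kappa — nu:chain[blocks] ⇒ blocked
  2. beta → zeta ← nu → kappa — zeta:collider[open]; nu:fork[blocks] ⇒ blocked
  3. beta → mu → kappa — mu:chain[open] ⇒ active
  4. beta ← eps → delta → kappa — eps:fork[blocks]; delta:chain[blocks] ⇒ blocked
  5. beta ← eps → kappa — eps:fork[blocks] ⇒ blocked
Since the path beta → mu → kappa is active, beta and kappa are not d-separated given {delta, eps, nu, zeta}.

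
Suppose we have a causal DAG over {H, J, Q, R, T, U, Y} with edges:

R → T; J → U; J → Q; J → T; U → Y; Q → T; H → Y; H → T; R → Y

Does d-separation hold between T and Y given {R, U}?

No

We examine all 4 paths between T and Y:
Path 1: T ← J → U → Y
  U is a chain here and U is conditioned on, so the path is blocked at U.
Path 2: T ← H → Y
  H is a fork and H is not conditioned on — no node blocks this path, so it is active.
Path 3: T ← R → Y
  R is a fork here and R is conditioned on, so the path is blocked at R.
Path 4: T ← Q ← J → U → Y
  U is a chain here and U is conditioned on, so the path is blocked at U.
At least one path is unblocked, so d-separation fails.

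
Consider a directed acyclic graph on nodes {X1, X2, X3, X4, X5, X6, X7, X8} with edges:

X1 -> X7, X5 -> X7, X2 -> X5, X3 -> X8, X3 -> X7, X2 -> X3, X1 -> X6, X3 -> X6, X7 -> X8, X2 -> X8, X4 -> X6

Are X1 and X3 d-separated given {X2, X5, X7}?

No — X1 and X3 are not d-separated given {X2, X5, X7}.

Enumerating the 6 paths from X1 to X3 and testing each for blocking by {X2, X5, X7}:
Path 1: X1 → X7 ← X3
  X7 is a collider and X7 is conditioned on, which opens it — no node blocks this path, so it is active.
Path 2: X1 → X7 → X8 ← X3
  X7 is a chain here and X7 is conditioned on, so the path is blocked at X7.
Path 3: X1 → X7 → X8 ← X2 → X3
  X7 is a chain here and X7 is conditioned on, so the path is blocked at X7.
Path 4: X1 → X7 ← X5 ← X2 → X3
  X5 is a chain here and X5 is conditioned on, so the path is blocked at X5.
Path 5: X1 → X7 ← X5 ← X2 → X8 ← X3
  X5 is a chain here and X5 is conditioned on, so the path is blocked at X5.
Path 6: X1 → X6 ← X3
  X6 is a collider here and neither X6 nor any of its descendants is conditioned on, so the collider stays closed — the path is blocked at X6.
Because an active path exists, X1 and X3 are not d-separated.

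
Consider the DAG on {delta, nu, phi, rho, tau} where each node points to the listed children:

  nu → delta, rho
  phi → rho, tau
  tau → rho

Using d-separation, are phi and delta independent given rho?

There are 2 undirected paths between phi and delta; checking each against the conditioning set {rho}:
Path 1: phi → rho ← nu → delta
  rho is a collider and rho is conditioned on, which opens it; nu is a fork and nu is not conditioned on — no node blocks this path, so it is active.
Path 2: phi → tau → rho ← nu → delta
  tau is a chain and tau is not conditioned on; rho is a collider and rho is conditioned on, which opens it; nu is a fork and nu is not conditioned on — no node blocks this path, so it is active.
Since the path phi → rho ← nu → delta is active, phi and delta are not d-separated given {rho}.

No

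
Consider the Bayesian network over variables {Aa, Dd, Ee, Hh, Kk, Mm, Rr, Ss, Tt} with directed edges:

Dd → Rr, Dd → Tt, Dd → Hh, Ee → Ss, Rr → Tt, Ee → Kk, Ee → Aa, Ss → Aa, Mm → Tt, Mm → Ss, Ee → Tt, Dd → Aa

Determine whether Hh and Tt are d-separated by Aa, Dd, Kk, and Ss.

Enumerating the 6 paths from Hh to Tt and testing each for blocking by {Aa, Dd, Kk, Ss}:
  1. Hh ← Dd → Tt — Dd:fork[blocks] ⇒ blocked
  2. Hh ← Dd → Rr → Tt — Dd:fork[blocks]; Rr:chain[open] ⇒ blocked
  3. Hh ← Dd → Aa ← Ss ← Ee → Tt — Dd:fork[blocks]; Aa:collider[open]; Ss:chain[blocks]; Ee:fork[open] ⇒ blocked
  4. Hh ← Dd → Aa ← Ss ← Mm → Tt — Dd:fork[blocks]; Aa:collider[open]; Ss:chain[blocks]; Mm:fork[open] ⇒ blocked
  5. Hh ← Dd → Aa ← Ee → Ss ← Mm → Tt — Dd:fork[blocks]; Aa:collider[open]; Ee:fork[open]; Ss:collider[open]; Mm:fork[open] ⇒ blocked
  6. Hh ← Dd → Aa ← Ee → Tt — Dd:fork[blocks]; Aa:collider[open]; Ee:fork[open] ⇒ blocked
All paths are blocked; Hh ⊥ Tt | {Aa, Dd, Kk, Ss} holds.

Yes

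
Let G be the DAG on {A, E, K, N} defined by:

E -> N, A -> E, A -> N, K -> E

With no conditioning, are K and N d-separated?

There are 2 undirected paths between K and N; checking each against the conditioning set ∅:
  1. K → E → N — E:chain[open] ⇒ active
  2. K → E ← A → N — E:collider[blocks]; A:fork[open] ⇒ blocked
Since the path K → E → N is active, K and N are not d-separated given ∅.

No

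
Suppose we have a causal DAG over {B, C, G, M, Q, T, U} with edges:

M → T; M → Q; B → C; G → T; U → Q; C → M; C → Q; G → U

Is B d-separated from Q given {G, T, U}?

No

We examine all 3 paths between B and Q:
Path 1: B → C → M → T ← G → U → Q
  G is a fork here and G is conditioned on, so the path is blocked at G.
Path 2: B → C → M → Q
  C is a chain and C is not conditioned on; M is a chain and M is not conditioned on — no node blocks this path, so it is active.
Path 3: B → C → Q
  C is a chain and C is not conditioned on — no node blocks this path, so it is active.
Since the path B → C → M → Q is active, B and Q are not d-separated given {G, T, U}.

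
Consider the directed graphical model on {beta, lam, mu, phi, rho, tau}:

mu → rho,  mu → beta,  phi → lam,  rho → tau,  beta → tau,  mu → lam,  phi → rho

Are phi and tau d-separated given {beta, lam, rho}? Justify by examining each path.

Yes

There are 4 undirected paths between phi and tau; checking each against the conditioning set {beta, lam, rho}:
  1. phi → rho ← mu → beta → tau — rho:collider[open]; mu:fork[open]; beta:chain[blocks] ⇒ blocked
  2. phi → rho → tau — rho:chain[blocks] ⇒ blocked
  3. phi → lam ← mu → beta → tau — lam:collider[open]; mu:fork[open]; beta:chain[blocks] ⇒ blocked
  4. phi → lam ← mu → rho → tau — lam:collider[open]; mu:fork[open]; rho:chain[blocks] ⇒ blocked
Since every path is blocked, d-separation holds.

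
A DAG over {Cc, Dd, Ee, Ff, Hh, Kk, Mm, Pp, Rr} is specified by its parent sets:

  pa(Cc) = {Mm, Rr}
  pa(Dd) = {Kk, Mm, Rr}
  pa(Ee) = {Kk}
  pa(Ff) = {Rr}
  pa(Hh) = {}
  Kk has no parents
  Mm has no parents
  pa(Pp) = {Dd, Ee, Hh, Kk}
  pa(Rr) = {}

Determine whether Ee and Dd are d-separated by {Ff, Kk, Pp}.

No — Ee and Dd are not d-separated given {Ff, Kk, Pp}.

Enumerating the 4 paths from Ee to Dd and testing each for blocking by {Ff, Kk, Pp}:
Path 1: Ee ← Kk → Dd
  Kk is a fork here and Kk is conditioned on, so the path is blocked at Kk.
Path 2: Ee ← Kk → Pp ← Dd
  Kk is a fork here and Kk is conditioned on, so the path is blocked at Kk.
Path 3: Ee → Pp ← Dd
  Pp is a collider and Pp is conditioned on, which opens it — no node blocks this path, so it is active.
Path 4: Ee → Pp ← Kk → Dd
  Kk is a fork here and Kk is conditioned on, so the path is blocked at Kk.
At least one path is unblocked, so d-separation fails.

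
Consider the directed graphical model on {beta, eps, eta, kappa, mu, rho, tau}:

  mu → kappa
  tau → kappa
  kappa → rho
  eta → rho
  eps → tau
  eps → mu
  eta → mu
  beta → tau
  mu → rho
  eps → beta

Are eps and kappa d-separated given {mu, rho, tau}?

No

We examine all 5 paths between eps and kappa:
  1. eps → beta → tau → kappa — beta:chain[open]; tau:chain[blocks] ⇒ blocked
  2. eps → mu → rho ← kappa — mu:chain[blocks]; rho:collider[open] ⇒ blocked
  3. eps → mu → kappa — mu:chain[blocks] ⇒ blocked
  4. eps → mu ← eta → rho ← kappa — mu:collider[open]; eta:fork[open]; rho:collider[open] ⇒ active
  5. eps → tau → kappa — tau:chain[blocks] ⇒ blocked
At least one path is unblocked, so d-separation fails.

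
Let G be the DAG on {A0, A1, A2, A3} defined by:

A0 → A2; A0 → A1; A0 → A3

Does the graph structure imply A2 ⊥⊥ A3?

The only undirected path from A2 to A3 is:
  1. A2 ← A0 → A3 — A0:fork[open] ⇒ active
At least one path is unblocked, so d-separation fails.

No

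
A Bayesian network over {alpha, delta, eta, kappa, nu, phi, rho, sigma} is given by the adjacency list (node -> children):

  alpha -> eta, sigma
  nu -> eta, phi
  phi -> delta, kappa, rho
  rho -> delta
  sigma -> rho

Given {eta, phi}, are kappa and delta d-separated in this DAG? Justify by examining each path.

Yes

3 paths connect kappa and delta; each must be blocked for d-separation to hold:
  1. kappa ← phi ← nu → eta ← alpha → sigma → rho → delta — phi:chain[blocks]; nu:fork[open]; eta:collider[open]; alpha:fork[open]; sigma:chain[open]; rho:chain[open] ⇒ blocked
  2. kappa ← phi → rho → delta — phi:fork[blocks]; rho:chain[open] ⇒ blocked
  3. kappa ← phi → delta — phi:fork[blocks] ⇒ blocked
Since every path is blocked, d-separation holds.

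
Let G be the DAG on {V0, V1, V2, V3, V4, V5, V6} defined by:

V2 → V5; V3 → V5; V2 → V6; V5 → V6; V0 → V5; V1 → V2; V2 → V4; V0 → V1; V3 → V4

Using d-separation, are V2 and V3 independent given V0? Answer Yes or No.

We examine all 4 paths between V2 and V3:
  1. V2 → V5 ← V3 — V5:collider[blocks] ⇒ blocked
  2. V2 ← V1 ← V0 → V5 ← V3 — V1:chain[open]; V0:fork[blocks]; V5:collider[blocks] ⇒ blocked
  3. V2 → V6 ← V5 ← V3 — V6:collider[blocks]; V5:chain[open] ⇒ blocked
  4. V2 → V4 ← V3 — V4:collider[blocks] ⇒ blocked
Since every path is blocked, d-separation holds.

Yes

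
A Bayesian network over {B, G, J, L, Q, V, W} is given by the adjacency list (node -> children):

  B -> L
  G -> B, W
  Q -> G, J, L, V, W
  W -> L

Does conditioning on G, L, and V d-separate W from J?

No

There are 5 undirected paths between W and J; checking each against the conditioning set {G, L, V}:
Path 1: W → L ← B ← G ← Q → J
  G is a chain here and G is conditioned on, so the path is blocked at G.
Path 2: W → L ← Q → J
  L is a collider and L is conditioned on, which opens it; Q is a fork and Q is not conditioned on — no node blocks this path, so it is active.
Path 3: W ← G → B → L ← Q → J
  G is a fork here and G is conditioned on, so the path is blocked at G.
Path 4: W ← G ← Q → J
  G is a chain here and G is conditioned on, so the path is blocked at G.
Path 5: W ← Q → J
  Q is a fork and Q is not conditioned on — no node blocks this path, so it is active.
Since the path W → L ← Q → J is active, W and J are not d-separated given {G, L, V}.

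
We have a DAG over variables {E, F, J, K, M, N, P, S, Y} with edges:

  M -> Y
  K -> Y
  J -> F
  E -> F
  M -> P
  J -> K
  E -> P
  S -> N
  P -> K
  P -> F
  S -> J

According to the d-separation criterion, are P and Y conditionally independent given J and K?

4 paths connect P and Y; each must be blocked for d-separation to hold:
Path 1: P → F ← J → K → Y
  F is a collider here and neither F nor any of its descendants is conditioned on, so the collider stays closed — the path is blocked at F.
Path 2: P → K → Y
  K is a chain here and K is conditioned on, so the path is blocked at K.
Path 3: P ← E → F ← J → K → Y
  F is a collider here and neither F nor any of its descendants is conditioned on, so the collider stays closed — the path is blocked at F.
Path 4: P ← M → Y
  M is a fork and M is not conditioned on — no node blocks this path, so it is active.
Because an active path exists, P and Y are not d-separated.

No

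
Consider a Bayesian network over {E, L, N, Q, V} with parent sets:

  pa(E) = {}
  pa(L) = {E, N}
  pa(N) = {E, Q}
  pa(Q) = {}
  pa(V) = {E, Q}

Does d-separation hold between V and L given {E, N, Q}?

We examine all 4 paths between V and L:
Path 1: V ← Q → N → L
  Q is a fork here and Q is conditioned on, so the path is blocked at Q.
Path 2: V ← Q → N ← E → L
  Q is a fork here and Q is conditioned on, so the path is blocked at Q.
Path 3: V ← E → L
  E is a fork here and E is conditioned on, so the path is blocked at E.
Path 4: V ← E → N → L
  E is a fork here and E is conditioned on, so the path is blocked at E.
All paths are blocked; V ⊥ L | {E, N, Q} holds.

Yes — V and L are d-separated given {E, N, Q}.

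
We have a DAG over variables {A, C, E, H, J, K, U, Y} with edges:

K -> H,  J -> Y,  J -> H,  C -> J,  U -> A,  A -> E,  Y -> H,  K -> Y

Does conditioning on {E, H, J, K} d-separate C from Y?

Enumerating the 3 paths from C to Y and testing each for blocking by {E, H, J, K}:
  1. C → J → Y — J:chain[blocks] ⇒ blocked
  2. C → J → H ← Y — J:chain[blocks]; H:collider[open] ⇒ blocked
  3. C → J → H ← K → Y — J:chain[blocks]; H:collider[open]; K:fork[blocks] ⇒ blocked
All paths are blocked; C ⊥ Y | {E, H, J, K} holds.

Yes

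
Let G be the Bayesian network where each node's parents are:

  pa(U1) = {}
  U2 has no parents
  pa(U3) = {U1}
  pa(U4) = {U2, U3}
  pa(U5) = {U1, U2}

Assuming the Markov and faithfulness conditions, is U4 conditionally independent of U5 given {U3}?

We examine all 2 paths between U4 and U5:
Path 1: U4 ← U2 → U5
  U2 is a fork and U2 is not conditioned on — no node blocks this path, so it is active.
Path 2: U4 ← U3 ← U1 → U5
  U3 is a chain here and U3 is conditioned on, so the path is blocked at U3.
At least one path is unblocked, so d-separation fails.

No — U4 and U5 are not d-separated given {U3}.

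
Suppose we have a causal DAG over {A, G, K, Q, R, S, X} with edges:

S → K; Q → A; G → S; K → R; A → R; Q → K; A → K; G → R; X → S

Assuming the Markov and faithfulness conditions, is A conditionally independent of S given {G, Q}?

Yes

6 paths connect A and S; each must be blocked for d-separation to hold:
Path 1: A → R ← G → S
  R is a collider here and neither R nor any of its descendants is conditioned on, so the collider stays closed — the path is blocked at R.
Path 2: A → R ← K ← S
  R is a collider here and neither R nor any of its descendants is conditioned on, so the collider stays closed — the path is blocked at R.
Path 3: A → K ← S
  K is a collider here and neither K nor any of its descendants is conditioned on, so the collider stays closed — the path is blocked at K.
Path 4: A → K → R ← G → S
  R is a collider here and neither R nor any of its descendants is conditioned on, so the collider stays closed — the path is blocked at R.
Path 5: A ← Q → K ← S
  Q is a fork here and Q is conditioned on, so the path is blocked at Q.
Path 6: A ← Q → K → R ← G → S
  Q is a fork here and Q is conditioned on, so the path is blocked at Q.
Since every path is blocked, d-separation holds.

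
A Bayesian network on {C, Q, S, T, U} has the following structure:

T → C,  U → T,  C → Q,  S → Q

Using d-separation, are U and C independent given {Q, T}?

Yes — U and C are d-separated given {Q, T}.

The only undirected path from U to C is:
Path 1: U → T → C
  T is a chain here and T is conditioned on, so the path is blocked at T.
All paths are blocked; U ⊥ C | {Q, T} holds.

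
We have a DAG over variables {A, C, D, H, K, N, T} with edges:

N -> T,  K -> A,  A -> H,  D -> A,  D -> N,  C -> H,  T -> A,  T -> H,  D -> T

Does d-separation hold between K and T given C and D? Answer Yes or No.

Yes

4 paths connect K and T; each must be blocked for d-separation to hold:
  1. K → A → H ← T — A:chain[open]; H:collider[blocks] ⇒ blocked
  2. K → A ← T — A:collider[blocks] ⇒ blocked
  3. K → A ← D → N → T — A:collider[blocks]; D:fork[blocks]; N:chain[open] ⇒ blocked
  4. K → A ← D → T — A:collider[blocks]; D:fork[blocks] ⇒ blocked
Since every path is blocked, d-separation holds.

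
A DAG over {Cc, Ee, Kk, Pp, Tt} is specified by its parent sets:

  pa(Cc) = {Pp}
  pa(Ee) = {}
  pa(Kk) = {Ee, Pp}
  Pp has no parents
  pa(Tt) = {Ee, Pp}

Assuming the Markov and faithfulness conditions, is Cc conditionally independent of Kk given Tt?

We examine all 2 paths between Cc and Kk:
Path 1: Cc ← Pp → Kk
  Pp is a fork and Pp is not conditioned on — no node blocks this path, so it is active.
Path 2: Cc ← Pp → Tt ← Ee → Kk
  Pp is a fork and Pp is not conditioned on; Tt is a collider and Tt is conditioned on, which opens it; Ee is a fork and Ee is not conditioned on — no node blocks this path, so it is active.
Since the path Cc ← Pp → Kk is active, Cc and Kk are not d-separated given {Tt}.

No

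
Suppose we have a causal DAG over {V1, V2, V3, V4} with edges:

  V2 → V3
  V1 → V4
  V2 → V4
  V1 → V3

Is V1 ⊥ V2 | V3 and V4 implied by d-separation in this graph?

Enumerating the 2 paths from V1 to V2 and testing each for blocking by {V3, V4}:
  1. V1 → V4 ← V2 — V4:collider[open] ⇒ active
  2. V1 → V3 ← V2 — V3:collider[open] ⇒ active
Because an active path exists, V1 and V2 are not d-separated.

No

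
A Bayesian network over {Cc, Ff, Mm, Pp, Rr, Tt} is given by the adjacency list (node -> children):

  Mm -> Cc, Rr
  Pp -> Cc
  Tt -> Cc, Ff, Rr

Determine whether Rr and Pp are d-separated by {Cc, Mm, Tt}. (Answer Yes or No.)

Yes — Rr and Pp are d-separated given {Cc, Mm, Tt}.

We examine all 2 paths between Rr and Pp:
Path 1: Rr ← Mm → Cc ← Pp
  Mm is a fork here and Mm is conditioned on, so the path is blocked at Mm.
Path 2: Rr ← Tt → Cc ← Pp
  Tt is a fork here and Tt is conditioned on, so the path is blocked at Tt.
Every path is blocked, so Rr and Pp are d-separated given {Cc, Mm, Tt}.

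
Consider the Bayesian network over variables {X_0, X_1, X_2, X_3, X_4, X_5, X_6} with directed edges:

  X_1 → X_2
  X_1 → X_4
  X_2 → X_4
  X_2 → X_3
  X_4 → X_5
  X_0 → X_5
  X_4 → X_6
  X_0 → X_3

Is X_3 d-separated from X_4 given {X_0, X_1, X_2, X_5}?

There are 3 undirected paths between X_3 and X_4; checking each against the conditioning set {X_0, X_1, X_2, X_5}:
  1. X_3 ← X_2 ← X_1 → X_4 — X_2:chain[blocks]; X_1:fork[blocks] ⇒ blocked
  2. X_3 ← X_2 → X_4 — X_2:fork[blocks] ⇒ blocked
  3. X_3 ← X_0 → X_5 ← X_4 — X_0:fork[blocks]; X_5:collider[open] ⇒ blocked
Every path is blocked, so X_3 and X_4 are d-separated given {X_0, X_1, X_2, X_5}.

Yes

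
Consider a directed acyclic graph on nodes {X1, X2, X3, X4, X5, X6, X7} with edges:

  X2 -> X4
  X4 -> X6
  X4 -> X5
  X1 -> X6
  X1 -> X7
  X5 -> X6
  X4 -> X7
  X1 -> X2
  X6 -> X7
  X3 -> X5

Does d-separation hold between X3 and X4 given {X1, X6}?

There are 6 undirected paths between X3 and X4; checking each against the conditioning set {X1, X6}:
Path 1: X3 → X5 ← X4
  X5 is a collider and its descendant X6 is conditioned on, which opens it — no node blocks this path, so it is active.
Path 2: X3 → X5 → X6 ← X4
  X5 is a chain and X5 is not conditioned on; X6 is a collider and X6 is conditioned on, which opens it — no node blocks this path, so it is active.
Path 3: X3 → X5 → X6 → X7 ← X4
  X6 is a chain here and X6 is conditioned on, so the path is blocked at X6.
Path 4: X3 → X5 → X6 → X7 ← X1 → X2 → X4
  X6 is a chain here and X6 is conditioned on, so the path is blocked at X6.
Path 5: X3 → X5 → X6 ← X1 → X2 → X4
  X1 is a fork here and X1 is conditioned on, so the path is blocked at X1.
Path 6: X3 → X5 → X6 ← X1 → X7 ← X4
  X1 is a fork here and X1 is conditioned on, so the path is blocked at X1.
Since the path X3 → X5 ← X4 is active, X3 and X4 are not d-separated given {X1, X6}.

No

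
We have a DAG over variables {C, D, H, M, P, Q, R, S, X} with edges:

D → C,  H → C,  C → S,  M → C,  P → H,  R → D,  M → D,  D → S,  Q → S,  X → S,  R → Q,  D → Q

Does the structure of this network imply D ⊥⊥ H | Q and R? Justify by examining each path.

Yes

We examine all 5 paths between D and H:
Path 1: D ← R → Q → S ← C ← H
  R is a fork here and R is conditioned on, so the path is blocked at R.
Path 2: D ← M → C ← H
  C is a collider here and neither C nor any of its descendants is conditioned on, so the collider stays closed — the path is blocked at C.
Path 3: D → S ← C ← H
  S is a collider here and neither S nor any of its descendants is conditioned on, so the collider stays closed — the path is blocked at S.
Path 4: D → Q → S ← C ← H
  Q is a chain here and Q is conditioned on, so the path is blocked at Q.
Path 5: D → C ← H
  C is a collider here and neither C nor any of its descendants is conditioned on, so the collider stays closed — the path is blocked at C.
Every path is blocked, so D and H are d-separated given {Q, R}.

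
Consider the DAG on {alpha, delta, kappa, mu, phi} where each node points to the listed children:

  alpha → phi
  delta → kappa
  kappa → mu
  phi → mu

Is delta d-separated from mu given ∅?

The only undirected path from delta to mu is:
  1. delta → kappa → mu — kappa:chain[open] ⇒ active
Because an active path exists, delta and mu are not d-separated.

No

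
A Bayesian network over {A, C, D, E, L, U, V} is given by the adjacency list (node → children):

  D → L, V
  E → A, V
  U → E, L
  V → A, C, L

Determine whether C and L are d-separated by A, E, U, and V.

Yes — C and L are d-separated given {A, E, U, V}.

There are 4 undirected paths between C and L; checking each against the conditioning set {A, E, U, V}:
Path 1: C ← V → L
  V is a fork here and V is conditioned on, so the path is blocked at V.
Path 2: C ← V ← D → L
  V is a chain here and V is conditioned on, so the path is blocked at V.
Path 3: C ← V → A ← E ← U → L
  V is a fork here and V is conditioned on, so the path is blocked at V.
Path 4: C ← V ← E ← U → L
  V is a chain here and V is conditioned on, so the path is blocked at V.
Since every path is blocked, d-separation holds.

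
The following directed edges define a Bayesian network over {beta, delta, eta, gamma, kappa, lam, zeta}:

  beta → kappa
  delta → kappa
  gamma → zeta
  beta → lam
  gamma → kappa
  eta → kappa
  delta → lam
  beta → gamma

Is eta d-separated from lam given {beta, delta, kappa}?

There are 3 undirected paths between eta and lam; checking each against the conditioning set {beta, delta, kappa}:
Path 1: eta → kappa ← gamma ← beta → lam
  beta is a fork here and beta is conditioned on, so the path is blocked at beta.
Path 2: eta → kappa ← delta → lam
  delta is a fork here and delta is conditioned on, so the path is blocked at delta.
Path 3: eta → kappa ← beta → lam
  beta is a fork here and beta is conditioned on, so the path is blocked at beta.
All paths are blocked; eta ⊥ lam | {beta, delta, kappa} holds.

Yes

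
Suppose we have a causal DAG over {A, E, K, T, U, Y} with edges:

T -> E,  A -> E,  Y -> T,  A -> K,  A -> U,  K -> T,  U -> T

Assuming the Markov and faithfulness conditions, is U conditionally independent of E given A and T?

We examine all 4 paths between U and E:
Path 1: U → T → E
  T is a chain here and T is conditioned on, so the path is blocked at T.
Path 2: U → T ← K ← A → E
  A is a fork here and A is conditioned on, so the path is blocked at A.
Path 3: U ← A → E
  A is a fork here and A is conditioned on, so the path is blocked at A.
Path 4: U ← A → K → T → E
  A is a fork here and A is conditioned on, so the path is blocked at A.
Every path is blocked, so U and E are d-separated given {A, T}.

Yes — U and E are d-separated given {A, T}.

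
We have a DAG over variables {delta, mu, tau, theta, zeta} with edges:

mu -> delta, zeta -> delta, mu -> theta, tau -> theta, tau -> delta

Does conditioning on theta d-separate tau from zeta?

Yes — tau and zeta are d-separated given {theta}.

2 paths connect tau and zeta; each must be blocked for d-separation to hold:
Path 1: tau → theta ← mu → delta ← zeta
  delta is a collider here and neither delta nor any of its descendants is conditioned on, so the collider stays closed — the path is blocked at delta.
Path 2: tau → delta ← zeta
  delta is a collider here and neither delta nor any of its descendants is conditioned on, so the collider stays closed — the path is blocked at delta.
Since every path is blocked, d-separation holds.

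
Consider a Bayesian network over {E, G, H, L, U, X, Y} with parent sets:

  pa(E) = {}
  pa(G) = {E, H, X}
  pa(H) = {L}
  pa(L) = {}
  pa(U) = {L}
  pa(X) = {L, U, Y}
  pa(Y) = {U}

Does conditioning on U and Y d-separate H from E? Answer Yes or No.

Yes

There are 4 undirected paths between H and E; checking each against the conditioning set {U, Y}:
Path 1: H ← L → X → G ← E
  G is a collider here and neither G nor any of its descendants is conditioned on, so the collider stays closed — the path is blocked at G.
Path 2: H ← L → U → X → G ← E
  U is a chain here and U is conditioned on, so the path is blocked at U.
Path 3: H ← L → U → Y → X → G ← E
  U is a chain here and U is conditioned on, so the path is blocked at U.
Path 4: H → G ← E
  G is a collider here and neither G nor any of its descendants is conditioned on, so the collider stays closed — the path is blocked at G.
Every path is blocked, so H and E are d-separated given {U, Y}.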